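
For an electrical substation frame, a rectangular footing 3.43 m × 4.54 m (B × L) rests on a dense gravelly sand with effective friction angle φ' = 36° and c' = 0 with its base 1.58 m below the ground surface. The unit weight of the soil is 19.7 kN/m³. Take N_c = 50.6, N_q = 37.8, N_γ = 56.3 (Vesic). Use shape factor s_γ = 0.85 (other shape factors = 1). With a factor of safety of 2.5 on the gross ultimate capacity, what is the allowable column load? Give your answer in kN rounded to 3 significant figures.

q = γ·D_f = 19.7 × 1.58 = 31.126 kPa.
q·N_q = 31.126 × 37.8 = 1176.6 kPa
0.5·γ·B·N_γ·s_γ = 0.5 × 19.7 × 3.43 × 56.3 × 0.85 = 1616.8 kPa
q_ult = 1176.6 + 1616.8 = 2793.4 kPa.
Gross allowable pressure q_all = 2793.4 / 2.5 = 1117.3 kPa.
Footing area = 15.5722 m², so allowable column load = 1117.3 × 15.5722 = 17400 kN.

P_all ≈ 17400 kN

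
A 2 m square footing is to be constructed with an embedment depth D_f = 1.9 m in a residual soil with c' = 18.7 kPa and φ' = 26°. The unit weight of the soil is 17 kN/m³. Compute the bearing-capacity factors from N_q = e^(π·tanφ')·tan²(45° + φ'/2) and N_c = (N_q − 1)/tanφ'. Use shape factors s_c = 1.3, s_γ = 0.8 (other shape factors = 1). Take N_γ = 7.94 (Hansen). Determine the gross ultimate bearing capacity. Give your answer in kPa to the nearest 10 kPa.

tan26° = 0.4877, so N_q = e^(π×0.4877)·tan²(58°) = 4.629 × 2.561 = 11.85.
N_c = (11.85 − 1)/tan26° = 22.25.
Overburden at base level: q = 17 × 1.9 = 32.3 kPa.
Cohesion term c·N_c·s_c = 18.7 × 22.254 × 1.3 = 541 kPa; surcharge term q·N_q = 32.3 × 11.854 = 382.89 kPa; self-weight term 0.5·γ·B·N_γ·s_γ = 0.5 × 17 × 2 × 7.94 × 0.8 = 107.98 kPa.
q_ult = 541 + 382.89 + 107.98 = 1031.9 kPa.

q_ult ≈ 1030 kPa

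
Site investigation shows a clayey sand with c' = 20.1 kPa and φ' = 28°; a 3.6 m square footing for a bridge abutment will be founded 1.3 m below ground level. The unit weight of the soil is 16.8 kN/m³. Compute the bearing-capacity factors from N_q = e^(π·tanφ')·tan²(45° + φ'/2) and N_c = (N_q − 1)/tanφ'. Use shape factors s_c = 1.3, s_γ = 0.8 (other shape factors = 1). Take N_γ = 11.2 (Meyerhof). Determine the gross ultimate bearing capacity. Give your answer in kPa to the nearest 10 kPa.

tan28° = 0.5317, so N_q = e^(π×0.5317)·tan²(59°) = 5.314 × 2.77 = 14.72.
N_c = (14.72 − 1)/tan28° = 25.8.
Effective surcharge at the founding depth q = γ·D_f = 16.8 × 1.3 = 21.84 kPa.
q_ult = c·N_c·s_c + q·N_q + 0.5·γ·B·N_γ·s_γ
     = 20.1 × 25.803 × 1.3 + 21.84 × 14.72 + 0.5 × 16.8 × 3.6 × 11.2 × 0.8
     = 674.24 + 321.48 + 270.95 = 1266.7 kPa.

q_ult ≈ 1270 kPa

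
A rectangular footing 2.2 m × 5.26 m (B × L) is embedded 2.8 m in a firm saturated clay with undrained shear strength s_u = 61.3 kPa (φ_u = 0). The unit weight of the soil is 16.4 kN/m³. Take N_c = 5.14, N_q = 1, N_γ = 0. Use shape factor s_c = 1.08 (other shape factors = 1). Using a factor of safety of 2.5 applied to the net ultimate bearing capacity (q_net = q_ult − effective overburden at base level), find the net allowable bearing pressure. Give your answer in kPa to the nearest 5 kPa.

q_all(net) ≈ 135 kPa

Effective surcharge at the founding depth q = γ·D_f = 16.4 × 2.8 = 45.92 kPa.
q_ult = c·N_c·s_c + q·N_q
     = 61.3 × 5.14 × 1.08 + 45.92 × 1
     = 340.29 + 45.92 = 386.21 kPa.
Net ultimate: q_net = 386.21 − 45.92 = 340.29 kPa.
q_all(net) = 340.29 / 2.5 = 136.12 kPa.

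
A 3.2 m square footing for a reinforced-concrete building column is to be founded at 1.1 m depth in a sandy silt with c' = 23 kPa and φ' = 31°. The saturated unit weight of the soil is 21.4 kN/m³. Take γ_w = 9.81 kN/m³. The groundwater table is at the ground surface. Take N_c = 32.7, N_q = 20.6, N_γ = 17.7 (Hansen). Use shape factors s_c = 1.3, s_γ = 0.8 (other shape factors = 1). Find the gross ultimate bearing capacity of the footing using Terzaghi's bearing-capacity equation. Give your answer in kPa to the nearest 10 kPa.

q_ult ≈ 1500 kPa

γ' = 21.4 − 9.81 = 11.59 kN/m³ (submerged throughout). q = 11.59 × 1.1 = 12.749 kPa; the same γ' applies in the ½γBN_γ term.
c·N_c·s_c = 23 × 32.7 × 1.3 = 977.73 kPa
q·N_q = 12.749 × 20.6 = 262.63 kPa
0.5·γ·B·N_γ·s_γ = 0.5 × 11.59 × 3.2 × 17.7 × 0.8 = 262.58 kPa
q_ult = 977.73 + 262.63 + 262.58 = 1502.9 kPa.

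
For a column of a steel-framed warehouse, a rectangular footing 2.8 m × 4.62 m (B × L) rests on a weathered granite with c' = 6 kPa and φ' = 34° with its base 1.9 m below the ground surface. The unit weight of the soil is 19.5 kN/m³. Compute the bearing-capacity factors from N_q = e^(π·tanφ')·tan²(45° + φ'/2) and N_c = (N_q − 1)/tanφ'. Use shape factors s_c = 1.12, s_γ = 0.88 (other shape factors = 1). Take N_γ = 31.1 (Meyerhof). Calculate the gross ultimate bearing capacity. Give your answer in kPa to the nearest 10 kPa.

tan34° = 0.6745, so N_q = e^(π×0.6745)·tan²(62°) = 8.323 × 3.537 = 29.44.
N_c = (29.44 − 1)/tan34° = 42.16.
Effective surcharge at the founding depth q = γ·D_f = 19.5 × 1.9 = 37.05 kPa.
q_ult = c·N_c·s_c + q·N_q + 0.5·γ·B·N_γ·s_γ
     = 6 × 42.164 × 1.12 + 37.05 × 29.44 + 0.5 × 19.5 × 2.8 × 31.1 × 0.88
     = 283.34 + 1090.7 + 747.15 = 2121.2 kPa.

q_ult ≈ 2120 kPa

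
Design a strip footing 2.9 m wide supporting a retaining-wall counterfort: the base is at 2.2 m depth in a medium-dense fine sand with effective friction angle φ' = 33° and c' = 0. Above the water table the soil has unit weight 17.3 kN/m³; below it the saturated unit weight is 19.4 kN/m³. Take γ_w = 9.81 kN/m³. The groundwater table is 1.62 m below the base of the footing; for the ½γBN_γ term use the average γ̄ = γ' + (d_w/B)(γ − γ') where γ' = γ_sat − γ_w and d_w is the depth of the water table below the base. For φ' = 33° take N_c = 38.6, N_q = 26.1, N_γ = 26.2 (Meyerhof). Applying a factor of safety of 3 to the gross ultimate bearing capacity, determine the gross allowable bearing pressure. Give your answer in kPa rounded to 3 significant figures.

Overburden at base level: q = 17.3 × 2.2 = 38.06 kPa.
The water table is 1.62 m below the base (< B = 2.9 m), so the ½γBN_γ term uses γ̄ = γ' + (d_w/B)(γ − γ') = 9.59 + (1.62/2.9)(17.3 − 9.59) = 13.897 kN/m³.
Surcharge term q·N_q = 38.06 × 26.1 = 993.37 kPa; self-weight term 0.5·γ·B·N_γ = 0.5 × 13.897 × 2.9 × 26.2 = 527.95 kPa.
q_ult = 993.37 + 527.95 = 1521.3 kPa.
q_all = q_ult / FS = 1521.3 / 3 = 507.1 kPa.

q_all ≈ 507 kPa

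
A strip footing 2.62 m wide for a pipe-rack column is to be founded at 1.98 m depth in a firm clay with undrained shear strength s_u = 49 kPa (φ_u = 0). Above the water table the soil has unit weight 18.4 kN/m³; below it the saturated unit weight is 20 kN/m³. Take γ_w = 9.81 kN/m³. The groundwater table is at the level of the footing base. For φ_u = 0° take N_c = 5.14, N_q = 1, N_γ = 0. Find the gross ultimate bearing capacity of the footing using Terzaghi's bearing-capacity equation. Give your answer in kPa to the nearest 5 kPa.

Effective surcharge at the founding depth q = γ·D_f = 18.4 × 1.98 = 36.432 kPa.
q_ult = c·N_c + q·N_q
     = 49 × 5.14 + 36.432 × 1
     = 251.86 + 36.432 = 288.29 kPa.

q_ult ≈ 290 kPa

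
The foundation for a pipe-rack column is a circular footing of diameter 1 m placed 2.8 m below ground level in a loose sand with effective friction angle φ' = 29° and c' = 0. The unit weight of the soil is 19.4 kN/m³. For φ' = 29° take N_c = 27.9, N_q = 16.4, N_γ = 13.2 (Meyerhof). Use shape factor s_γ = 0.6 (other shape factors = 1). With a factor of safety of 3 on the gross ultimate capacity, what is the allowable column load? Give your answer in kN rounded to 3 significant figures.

q = γ·D_f = 19.4 × 2.8 = 54.32 kPa.
q·N_q = 54.32 × 16.4 = 890.85 kPa
0.5·γ·B·N_γ·s_γ = 0.5 × 19.4 × 1 × 13.2 × 0.6 = 76.824 kPa
q_ult = 890.85 + 76.824 = 967.67 kPa.
Gross allowable pressure q_all = 967.67 / 3 = 322.56 kPa.
Footing area = 0.7854 m², so allowable column load = 322.56 × 0.7854 = 253.34 kN.

P_all ≈ 253 kN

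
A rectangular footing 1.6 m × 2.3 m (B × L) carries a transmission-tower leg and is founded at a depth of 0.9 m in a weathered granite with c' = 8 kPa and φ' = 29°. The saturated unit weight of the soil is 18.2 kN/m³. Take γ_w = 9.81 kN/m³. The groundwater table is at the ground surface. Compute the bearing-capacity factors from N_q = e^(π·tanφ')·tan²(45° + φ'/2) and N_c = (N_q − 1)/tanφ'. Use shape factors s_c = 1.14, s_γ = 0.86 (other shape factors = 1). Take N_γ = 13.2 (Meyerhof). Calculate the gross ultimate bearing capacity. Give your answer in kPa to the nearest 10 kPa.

tan29° = 0.5543, so N_q = e^(π×0.5543)·tan²(59.5°) = 5.705 × 2.882 = 16.44.
N_c = (16.44 − 1)/tan29° = 27.86.
Water table at ground surface, so effective unit weight γ' = 18.2 − 9.81 = 8.39 kN/m³ is used throughout; overburden q = 8.39 × 0.9 = 7.551 kPa; the same γ' applies in the ½γBN_γ term.
Cohesion term c·N_c·s_c = 8 × 27.86 × 1.14 = 254.09 kPa; surcharge term q·N_q = 7.551 × 16.443 = 124.16 kPa; self-weight term 0.5·γ·B·N_γ·s_γ = 0.5 × 8.39 × 1.6 × 13.2 × 0.86 = 76.195 kPa.
q_ult = 254.09 + 124.16 + 76.195 = 454.45 kPa.

q_ult ≈ 450 kPa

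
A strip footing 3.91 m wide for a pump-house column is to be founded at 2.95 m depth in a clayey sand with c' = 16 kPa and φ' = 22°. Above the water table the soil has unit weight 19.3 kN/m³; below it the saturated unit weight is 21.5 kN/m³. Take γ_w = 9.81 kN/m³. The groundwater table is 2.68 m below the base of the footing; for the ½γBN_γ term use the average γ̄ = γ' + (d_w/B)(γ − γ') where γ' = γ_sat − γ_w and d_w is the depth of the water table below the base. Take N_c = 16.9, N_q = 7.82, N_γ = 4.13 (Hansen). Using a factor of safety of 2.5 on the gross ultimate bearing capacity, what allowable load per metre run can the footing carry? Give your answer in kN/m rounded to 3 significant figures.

Effective surcharge at the founding depth q = γ·D_f = 19.3 × 2.95 = 56.935 kPa.
With d_w = 2.68 m < B, γ̄ = 11.69 + (2.68/3.91) × (19.3 − 11.69) = 16.906 kN/m³.
q_ult = c·N_c + q·N_q + 0.5·γ·B·N_γ
     = 16 × 16.9 + 56.935 × 7.82 + 0.5 × 16.906 × 3.91 × 4.13
     = 270.4 + 445.23 + 136.5 = 852.13 kPa.
Gross allowable pressure q_all = 852.13 / 2.5 = 340.85 kPa.
Allowable wall load = q_all × B = 340.85 × 3.91 = 1332.7 kN per metre run.

≈ 1330 kN/m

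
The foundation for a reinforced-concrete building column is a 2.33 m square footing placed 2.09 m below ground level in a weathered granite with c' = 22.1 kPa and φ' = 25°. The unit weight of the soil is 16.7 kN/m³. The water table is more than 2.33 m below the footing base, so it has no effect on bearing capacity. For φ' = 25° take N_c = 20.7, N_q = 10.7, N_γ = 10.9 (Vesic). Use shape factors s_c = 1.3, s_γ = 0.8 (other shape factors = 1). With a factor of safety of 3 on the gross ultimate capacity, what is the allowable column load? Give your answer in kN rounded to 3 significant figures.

Overburden at base level: q = 16.7 × 2.09 = 34.903 kPa.
Cohesion term c·N_c·s_c = 22.1 × 20.7 × 1.3 = 594.71 kPa; surcharge term q·N_q = 34.903 × 10.7 = 373.46 kPa; self-weight term 0.5·γ·B·N_γ·s_γ = 0.5 × 16.7 × 2.33 × 10.9 × 0.8 = 169.65 kPa.
q_ult = 594.71 + 373.46 + 169.65 = 1137.8 kPa.
Gross allowable pressure q_all = 1137.8 / 3 = 379.28 kPa.
Footing area = 5.4289 m², so allowable column load = 379.28 × 5.4289 = 2059 kN.

P_all ≈ 2060 kN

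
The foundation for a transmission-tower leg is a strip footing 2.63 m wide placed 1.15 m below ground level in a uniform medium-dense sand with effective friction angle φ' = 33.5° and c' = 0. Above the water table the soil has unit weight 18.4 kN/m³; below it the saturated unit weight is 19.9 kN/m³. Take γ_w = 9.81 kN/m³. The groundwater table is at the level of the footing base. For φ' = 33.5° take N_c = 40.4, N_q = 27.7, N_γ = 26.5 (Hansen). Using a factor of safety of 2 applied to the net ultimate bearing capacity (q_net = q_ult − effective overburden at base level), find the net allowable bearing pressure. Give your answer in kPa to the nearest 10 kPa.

q_all(net) ≈ 460 kPa

Overburden at base level: q = 18.4 × 1.15 = 21.16 kPa.
Below the base the soil is submerged, so the ½γBN_γ term uses γ' = 19.9 − 9.81 = 10.09 kN/m³.
Surcharge term q·N_q = 21.16 × 27.7 = 586.13 kPa; self-weight term 0.5·γ·B·N_γ = 0.5 × 10.09 × 2.63 × 26.5 = 351.61 kPa.
q_ult = 586.13 + 351.61 = 937.74 kPa.
Net ultimate: q_net = 937.74 − 21.16 = 916.58 kPa.
q_all(net) = 916.58 / 2 = 458.29 kPa.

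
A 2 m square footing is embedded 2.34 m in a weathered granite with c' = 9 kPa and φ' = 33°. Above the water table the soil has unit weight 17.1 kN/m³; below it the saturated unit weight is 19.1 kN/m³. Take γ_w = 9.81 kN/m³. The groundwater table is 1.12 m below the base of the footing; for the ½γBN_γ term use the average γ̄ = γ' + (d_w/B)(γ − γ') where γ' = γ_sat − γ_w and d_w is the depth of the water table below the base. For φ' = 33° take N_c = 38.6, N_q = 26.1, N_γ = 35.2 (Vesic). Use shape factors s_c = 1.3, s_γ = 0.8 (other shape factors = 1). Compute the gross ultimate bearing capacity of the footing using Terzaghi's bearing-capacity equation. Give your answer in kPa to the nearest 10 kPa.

q_ult ≈ 1880 kPa

q = γ·D_f = 17.1 × 2.34 = 40.014 kPa.
γ' = 9.29 kN/m³; averaging over the depth B below the base, γ̄ = γ' + (d_w/B)(γ − γ') = 13.664 kN/m³.
c·N_c·s_c = 9 × 38.6 × 1.3 = 451.62 kPa
q·N_q = 40.014 × 26.1 = 1044.4 kPa
0.5·γ·B·N_γ·s_γ = 0.5 × 13.664 × 2 × 35.2 × 0.8 = 384.77 kPa
q_ult = 451.62 + 1044.4 + 384.77 = 1880.8 kPa.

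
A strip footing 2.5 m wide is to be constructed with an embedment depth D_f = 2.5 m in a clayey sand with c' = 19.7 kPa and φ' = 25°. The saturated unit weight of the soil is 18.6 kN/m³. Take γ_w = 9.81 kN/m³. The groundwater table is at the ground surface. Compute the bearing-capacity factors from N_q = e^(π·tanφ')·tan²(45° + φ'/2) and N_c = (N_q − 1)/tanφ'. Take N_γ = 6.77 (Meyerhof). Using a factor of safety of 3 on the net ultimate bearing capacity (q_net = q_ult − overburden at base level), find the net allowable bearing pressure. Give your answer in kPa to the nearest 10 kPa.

q_all(net) ≈ 230 kPa

N_q = e^(π·tan25°)·tan²(57.5°) = 10.66; N_c = (N_q − 1)/tanφ' = 20.72.
With the water table at the surface the whole profile is submerged: γ' = 18.6 − 9.81 = 8.79 kN/m³, so q = γ'·D_f = 21.975 kPa; the same γ' applies in the ½γBN_γ term.
q_ult = c·N_c + q·N_q + 0.5·γ·B·N_γ
     = 19.7 × 20.721 + 21.975 × 10.662 + 0.5 × 8.79 × 2.5 × 6.77
     = 408.19 + 234.3 + 74.385 = 716.88 kPa.
q_net = 716.88 − 21.975 = 694.91 kPa.
q_all(net) = 694.91 / 3 = 231.64 kPa.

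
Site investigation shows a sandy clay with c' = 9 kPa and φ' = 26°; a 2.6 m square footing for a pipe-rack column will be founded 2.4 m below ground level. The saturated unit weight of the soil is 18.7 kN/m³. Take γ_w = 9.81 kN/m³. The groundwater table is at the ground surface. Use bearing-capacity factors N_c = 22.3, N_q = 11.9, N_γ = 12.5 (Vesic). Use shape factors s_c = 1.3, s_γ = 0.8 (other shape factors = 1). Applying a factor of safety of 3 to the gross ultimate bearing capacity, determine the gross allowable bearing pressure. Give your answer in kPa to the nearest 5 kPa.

q_all ≈ 210 kPa

γ' = 18.7 − 9.81 = 8.89 kN/m³ (submerged throughout). q = 8.89 × 2.4 = 21.336 kPa; the same γ' applies in the ½γBN_γ term.
c·N_c·s_c = 9 × 22.3 × 1.3 = 260.91 kPa
q·N_q = 21.336 × 11.9 = 253.9 kPa
0.5·γ·B·N_γ·s_γ = 0.5 × 8.89 × 2.6 × 12.5 × 0.8 = 115.57 kPa
q_ult = 260.91 + 253.9 + 115.57 = 630.38 kPa.
q_all = q_ult / FS = 630.38 / 3 = 210.13 kPa.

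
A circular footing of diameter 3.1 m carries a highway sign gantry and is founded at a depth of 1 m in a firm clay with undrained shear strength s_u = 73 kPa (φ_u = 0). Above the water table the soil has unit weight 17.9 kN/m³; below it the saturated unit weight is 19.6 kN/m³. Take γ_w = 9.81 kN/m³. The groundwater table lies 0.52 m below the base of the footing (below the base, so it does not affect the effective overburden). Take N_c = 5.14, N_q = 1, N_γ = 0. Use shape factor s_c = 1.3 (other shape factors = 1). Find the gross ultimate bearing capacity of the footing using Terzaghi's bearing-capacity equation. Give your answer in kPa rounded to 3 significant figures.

q = γ·D_f = 17.9 × 1 = 17.9 kPa.
c·N_c·s_c = 73 × 5.14 × 1.3 = 487.79 kPa
q·N_q = 17.9 × 1 = 17.9 kPa
q_ult = 487.79 + 17.9 = 505.69 kPa.

q_ult ≈ 506 kPa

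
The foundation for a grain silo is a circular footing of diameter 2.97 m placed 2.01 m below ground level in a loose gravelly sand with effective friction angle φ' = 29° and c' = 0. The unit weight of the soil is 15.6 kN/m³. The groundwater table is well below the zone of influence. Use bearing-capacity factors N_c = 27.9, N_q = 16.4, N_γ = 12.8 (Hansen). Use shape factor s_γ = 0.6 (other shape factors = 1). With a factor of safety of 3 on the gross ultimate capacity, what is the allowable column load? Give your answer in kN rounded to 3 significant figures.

Overburden at base level: q = 15.6 × 2.01 = 31.356 kPa.
Surcharge term q·N_q = 31.356 × 16.4 = 514.24 kPa; self-weight term 0.5·γ·B·N_γ·s_γ = 0.5 × 15.6 × 2.97 × 12.8 × 0.6 = 177.91 kPa.
q_ult = 514.24 + 177.91 = 692.15 kPa.
Gross allowable pressure q_all = 692.15 / 3 = 230.72 kPa.
Footing area = 6.9279 m², so allowable column load = 230.72 × 6.9279 = 1598.4 kN.

P_all ≈ 1600 kN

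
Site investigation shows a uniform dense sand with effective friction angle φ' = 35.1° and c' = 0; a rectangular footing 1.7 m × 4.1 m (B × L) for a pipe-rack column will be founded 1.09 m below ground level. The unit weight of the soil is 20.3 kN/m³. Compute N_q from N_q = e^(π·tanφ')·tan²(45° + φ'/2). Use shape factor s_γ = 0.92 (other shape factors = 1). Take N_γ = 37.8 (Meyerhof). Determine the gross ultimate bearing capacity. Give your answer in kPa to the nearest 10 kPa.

tan35.1° = 0.7028, so N_q = e^(π×0.7028)·tan²(62.55°) = 9.097 × 3.706 = 33.71.
Effective surcharge at the founding depth q = γ·D_f = 20.3 × 1.09 = 22.127 kPa.
q_ult = q·N_q + 0.5·γ·B·N_γ·s_γ
     = 22.127 × 33.713 + 0.5 × 20.3 × 1.7 × 37.8 × 0.92
     = 745.97 + 600.06 = 1346 kPa.

q_ult ≈ 1350 kPa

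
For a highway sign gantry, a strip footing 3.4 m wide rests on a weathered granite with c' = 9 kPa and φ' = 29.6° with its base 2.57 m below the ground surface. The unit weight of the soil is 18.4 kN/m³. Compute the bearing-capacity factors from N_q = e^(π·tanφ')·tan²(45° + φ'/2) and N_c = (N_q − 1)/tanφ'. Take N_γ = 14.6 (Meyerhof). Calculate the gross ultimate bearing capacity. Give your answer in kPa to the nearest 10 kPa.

tan29.6° = 0.5681, so N_q = e^(π×0.5681)·tan²(59.8°) = 5.958 × 2.952 = 17.59.
N_c = (17.59 − 1)/tan29.6° = 29.2.
Overburden at base level: q = 18.4 × 2.57 = 47.288 kPa.
Cohesion term c·N_c = 9 × 29.199 = 262.8 kPa; surcharge term q·N_q = 47.288 × 17.588 = 831.68 kPa; self-weight term 0.5·γ·B·N_γ = 0.5 × 18.4 × 3.4 × 14.6 = 456.69 kPa.
q_ult = 262.8 + 831.68 + 456.69 = 1551.2 kPa.

q_ult ≈ 1550 kPa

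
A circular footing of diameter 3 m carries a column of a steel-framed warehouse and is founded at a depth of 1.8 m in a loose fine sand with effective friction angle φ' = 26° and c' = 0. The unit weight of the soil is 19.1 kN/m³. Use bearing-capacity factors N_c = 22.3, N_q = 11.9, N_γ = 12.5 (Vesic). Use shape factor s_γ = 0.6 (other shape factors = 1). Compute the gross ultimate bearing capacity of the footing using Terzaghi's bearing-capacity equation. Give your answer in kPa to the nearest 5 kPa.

q_ult ≈ 625 kPa

q = γ·D_f = 19.1 × 1.8 = 34.38 kPa.
q·N_q = 34.38 × 11.9 = 409.12 kPa
0.5·γ·B·N_γ·s_γ = 0.5 × 19.1 × 3 × 12.5 × 0.6 = 214.88 kPa
q_ult = 409.12 + 214.88 = 624 kPa.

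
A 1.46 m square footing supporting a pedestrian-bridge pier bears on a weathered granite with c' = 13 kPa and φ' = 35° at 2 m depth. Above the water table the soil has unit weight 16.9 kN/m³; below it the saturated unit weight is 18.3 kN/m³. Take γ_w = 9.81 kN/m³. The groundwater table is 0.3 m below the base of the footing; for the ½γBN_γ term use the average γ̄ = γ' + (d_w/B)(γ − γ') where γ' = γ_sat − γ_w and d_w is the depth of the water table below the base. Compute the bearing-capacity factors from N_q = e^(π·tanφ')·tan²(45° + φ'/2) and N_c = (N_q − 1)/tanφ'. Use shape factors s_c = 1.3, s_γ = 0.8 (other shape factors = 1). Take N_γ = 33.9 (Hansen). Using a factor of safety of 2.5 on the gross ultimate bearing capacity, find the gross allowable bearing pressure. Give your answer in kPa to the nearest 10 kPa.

N_q = e^(π·tan35°)·tan²(62.5°) = 33.3; N_c = (N_q − 1)/tanφ' = 46.12.
q = γ·D_f = 16.9 × 2 = 33.8 kPa.
γ' = 8.49 kN/m³; averaging over the depth B below the base, γ̄ = γ' + (d_w/B)(γ − γ') = 10.218 kN/m³.
c·N_c·s_c = 13 × 46.124 × 1.3 = 779.49 kPa
q·N_q = 33.8 × 33.296 = 1125.4 kPa
0.5·γ·B·N_γ·s_γ = 0.5 × 10.218 × 1.46 × 33.9 × 0.8 = 202.29 kPa
q_ult = 779.49 + 1125.4 + 202.29 = 2107.2 kPa.
q_all = 2107.2 / 2.5 = 842.88 kPa.

q_all ≈ 840 kPa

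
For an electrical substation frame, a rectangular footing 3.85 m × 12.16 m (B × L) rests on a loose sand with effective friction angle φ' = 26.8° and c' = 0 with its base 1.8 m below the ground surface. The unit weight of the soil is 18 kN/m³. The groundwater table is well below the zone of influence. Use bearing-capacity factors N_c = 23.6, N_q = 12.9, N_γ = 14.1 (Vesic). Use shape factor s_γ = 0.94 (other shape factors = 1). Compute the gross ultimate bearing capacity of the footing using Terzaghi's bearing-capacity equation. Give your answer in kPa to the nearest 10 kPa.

q = γ·D_f = 18 × 1.8 = 32.4 kPa.
q·N_q = 32.4 × 12.9 = 417.96 kPa
0.5·γ·B·N_γ·s_γ = 0.5 × 18 × 3.85 × 14.1 × 0.94 = 459.25 kPa
q_ult = 417.96 + 459.25 = 877.21 kPa.

q_ult ≈ 880 kPa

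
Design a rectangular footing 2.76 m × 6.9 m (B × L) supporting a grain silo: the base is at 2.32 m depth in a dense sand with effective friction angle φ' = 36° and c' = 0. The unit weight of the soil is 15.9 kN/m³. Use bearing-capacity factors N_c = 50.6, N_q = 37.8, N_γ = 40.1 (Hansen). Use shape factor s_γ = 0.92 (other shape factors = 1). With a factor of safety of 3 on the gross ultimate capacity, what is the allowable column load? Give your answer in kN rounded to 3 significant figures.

P_all ≈ 14000 kN

q = γ·D_f = 15.9 × 2.32 = 36.888 kPa.
q·N_q = 36.888 × 37.8 = 1394.4 kPa
0.5·γ·B·N_γ·s_γ = 0.5 × 15.9 × 2.76 × 40.1 × 0.92 = 809.48 kPa
q_ult = 1394.4 + 809.48 = 2203.9 kPa.
Gross allowable pressure q_all = 2203.9 / 3 = 734.62 kPa.
Footing area = 19.044 m², so allowable column load = 734.62 × 19.044 = 13990 kN.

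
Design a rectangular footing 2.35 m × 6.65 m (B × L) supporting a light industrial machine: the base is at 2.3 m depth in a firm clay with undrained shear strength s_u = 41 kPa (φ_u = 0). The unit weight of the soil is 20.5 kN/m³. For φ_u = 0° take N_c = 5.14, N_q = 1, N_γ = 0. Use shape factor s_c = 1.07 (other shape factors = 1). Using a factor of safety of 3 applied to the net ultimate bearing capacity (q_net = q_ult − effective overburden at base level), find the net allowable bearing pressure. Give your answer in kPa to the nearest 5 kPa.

q_all(net) ≈ 75 kPa

q = γ·D_f = 20.5 × 2.3 = 47.15 kPa.
c·N_c·s_c = 41 × 5.14 × 1.07 = 225.49 kPa
q·N_q = 47.15 × 1 = 47.15 kPa
q_ult = 225.49 + 47.15 = 272.64 kPa.
Net ultimate: q_net = 272.64 − 47.15 = 225.49 kPa.
q_all(net) = 225.49 / 3 = 75.164 kPa.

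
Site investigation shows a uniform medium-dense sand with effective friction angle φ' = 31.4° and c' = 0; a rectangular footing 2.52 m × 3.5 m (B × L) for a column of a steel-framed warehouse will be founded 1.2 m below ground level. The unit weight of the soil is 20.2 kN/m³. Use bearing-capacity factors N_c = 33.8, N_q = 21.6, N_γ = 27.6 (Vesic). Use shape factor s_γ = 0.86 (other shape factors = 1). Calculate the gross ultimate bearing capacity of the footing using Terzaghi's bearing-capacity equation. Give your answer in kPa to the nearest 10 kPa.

q = γ·D_f = 20.2 × 1.2 = 24.24 kPa.
q·N_q = 24.24 × 21.6 = 523.58 kPa
0.5·γ·B·N_γ·s_γ = 0.5 × 20.2 × 2.52 × 27.6 × 0.86 = 604.13 kPa
q_ult = 523.58 + 604.13 = 1127.7 kPa.

q_ult ≈ 1130 kPa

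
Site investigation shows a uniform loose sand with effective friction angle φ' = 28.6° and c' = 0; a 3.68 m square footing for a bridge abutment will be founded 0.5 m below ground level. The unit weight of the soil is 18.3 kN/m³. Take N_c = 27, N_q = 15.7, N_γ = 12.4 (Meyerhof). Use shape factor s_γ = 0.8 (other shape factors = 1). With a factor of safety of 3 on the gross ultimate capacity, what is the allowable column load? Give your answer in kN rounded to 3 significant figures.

q = γ·D_f = 18.3 × 0.5 = 9.15 kPa.
q·N_q = 9.15 × 15.7 = 143.66 kPa
0.5·γ·B·N_γ·s_γ = 0.5 × 18.3 × 3.68 × 12.4 × 0.8 = 334.03 kPa
q_ult = 143.66 + 334.03 = 477.68 kPa.
Gross allowable pressure q_all = 477.68 / 3 = 159.23 kPa.
Footing area = 13.5424 m², so allowable column load = 159.23 × 13.5424 = 2156.3 kN.

P_all ≈ 2160 kN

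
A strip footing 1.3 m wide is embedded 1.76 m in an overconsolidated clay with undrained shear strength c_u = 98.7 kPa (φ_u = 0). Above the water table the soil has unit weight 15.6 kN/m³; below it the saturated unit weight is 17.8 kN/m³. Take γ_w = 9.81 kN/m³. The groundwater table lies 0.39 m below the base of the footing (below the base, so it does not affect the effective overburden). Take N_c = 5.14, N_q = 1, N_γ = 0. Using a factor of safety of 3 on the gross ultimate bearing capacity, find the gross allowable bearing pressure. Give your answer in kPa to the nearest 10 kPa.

q_all ≈ 180 kPa

q = γ·D_f = 15.6 × 1.76 = 27.456 kPa.
c·N_c = 98.7 × 5.14 = 507.32 kPa
q·N_q = 27.456 × 1 = 27.456 kPa
q_ult = 507.32 + 27.456 = 534.77 kPa.
q_all = 534.77 / 3 = 178.26 kPa.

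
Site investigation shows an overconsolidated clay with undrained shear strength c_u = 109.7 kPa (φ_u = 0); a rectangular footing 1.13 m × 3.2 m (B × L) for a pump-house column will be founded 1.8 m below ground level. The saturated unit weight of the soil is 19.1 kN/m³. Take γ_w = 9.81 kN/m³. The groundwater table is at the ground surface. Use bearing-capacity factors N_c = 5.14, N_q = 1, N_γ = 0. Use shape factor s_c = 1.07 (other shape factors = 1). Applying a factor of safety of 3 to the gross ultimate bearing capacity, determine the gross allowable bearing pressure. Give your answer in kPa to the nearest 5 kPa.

q_all ≈ 205 kPa

γ' = 19.1 − 9.81 = 9.29 kN/m³ (submerged throughout). q = 9.29 × 1.8 = 16.722 kPa.
c·N_c·s_c = 109.7 × 5.14 × 1.07 = 603.33 kPa
q·N_q = 16.722 × 1 = 16.722 kPa
q_ult = 603.33 + 16.722 = 620.05 kPa.
q_all = q_ult / FS = 620.05 / 3 = 206.68 kPa.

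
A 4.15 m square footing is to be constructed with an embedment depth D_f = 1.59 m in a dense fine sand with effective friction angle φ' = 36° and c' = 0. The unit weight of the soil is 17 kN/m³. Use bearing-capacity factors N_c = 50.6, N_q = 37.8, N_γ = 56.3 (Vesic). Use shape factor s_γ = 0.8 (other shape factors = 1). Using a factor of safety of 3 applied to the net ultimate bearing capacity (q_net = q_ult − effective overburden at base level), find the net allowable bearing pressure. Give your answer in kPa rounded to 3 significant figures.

q_all(net) ≈ 861 kPa

Effective surcharge at the founding depth q = γ·D_f = 17 × 1.59 = 27.03 kPa.
q_ult = q·N_q + 0.5·γ·B·N_γ·s_γ
     = 27.03 × 37.8 + 0.5 × 17 × 4.15 × 56.3 × 0.8
     = 1021.7 + 1588.8 = 2610.5 kPa.
Net ultimate: q_net = 2610.5 − 27.03 = 2583.5 kPa.
q_all(net) = 2583.5 / 3 = 861.16 kPa.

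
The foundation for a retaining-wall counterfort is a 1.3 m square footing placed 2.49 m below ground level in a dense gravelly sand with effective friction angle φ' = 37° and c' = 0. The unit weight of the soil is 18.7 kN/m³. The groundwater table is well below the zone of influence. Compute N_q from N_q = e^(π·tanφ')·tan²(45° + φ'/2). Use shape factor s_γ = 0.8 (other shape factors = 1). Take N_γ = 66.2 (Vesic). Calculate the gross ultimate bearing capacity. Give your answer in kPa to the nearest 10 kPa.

q_ult ≈ 2640 kPa

tan37° = 0.7536, so N_q = e^(π×0.7536)·tan²(63.5°) = 10.669 × 4.023 = 42.92.
q = γ·D_f = 18.7 × 2.49 = 46.563 kPa.
q·N_q = 46.563 × 42.92 = 1998.5 kPa
0.5·γ·B·N_γ·s_γ = 0.5 × 18.7 × 1.3 × 66.2 × 0.8 = 643.73 kPa
q_ult = 1998.5 + 643.73 = 2642.2 kPa.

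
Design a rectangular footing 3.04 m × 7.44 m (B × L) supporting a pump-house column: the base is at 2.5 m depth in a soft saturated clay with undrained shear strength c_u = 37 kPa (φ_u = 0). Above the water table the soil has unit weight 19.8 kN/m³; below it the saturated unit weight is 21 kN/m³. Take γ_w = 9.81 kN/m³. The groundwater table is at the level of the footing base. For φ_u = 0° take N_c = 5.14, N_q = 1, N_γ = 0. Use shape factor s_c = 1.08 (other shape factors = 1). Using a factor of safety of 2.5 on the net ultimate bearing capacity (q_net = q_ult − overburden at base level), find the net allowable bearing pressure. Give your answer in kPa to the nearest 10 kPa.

q_all(net) ≈ 80 kPa

q = γ·D_f = 19.8 × 2.5 = 49.5 kPa.
c·N_c·s_c = 37 × 5.14 × 1.08 = 205.39 kPa
q·N_q = 49.5 × 1 = 49.5 kPa
q_ult = 205.39 + 49.5 = 254.89 kPa.
q_net = 254.89 − 49.5 = 205.39 kPa.
q_all(net) = 205.39 / 2.5 = 82.158 kPa.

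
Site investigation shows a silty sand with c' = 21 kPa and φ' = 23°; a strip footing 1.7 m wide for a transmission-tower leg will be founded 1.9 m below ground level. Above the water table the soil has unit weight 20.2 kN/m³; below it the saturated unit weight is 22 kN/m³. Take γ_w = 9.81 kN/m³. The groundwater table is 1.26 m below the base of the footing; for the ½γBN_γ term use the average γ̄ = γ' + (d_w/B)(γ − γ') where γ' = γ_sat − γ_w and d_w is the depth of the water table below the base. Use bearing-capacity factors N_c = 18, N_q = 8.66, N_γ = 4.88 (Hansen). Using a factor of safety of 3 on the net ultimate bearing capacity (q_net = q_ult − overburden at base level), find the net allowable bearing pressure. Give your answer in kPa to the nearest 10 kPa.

q_all(net) ≈ 250 kPa

Effective surcharge at the founding depth q = γ·D_f = 20.2 × 1.9 = 38.38 kPa.
With d_w = 1.26 m < B, γ̄ = 12.19 + (1.26/1.7) × (20.2 − 12.19) = 18.127 kN/m³.
q_ult = c·N_c + q·N_q + 0.5·γ·B·N_γ
     = 21 × 18 + 38.38 × 8.66 + 0.5 × 18.127 × 1.7 × 4.88
     = 378 + 332.37 + 75.19 = 785.56 kPa.
q_net = 785.56 − 38.38 = 747.18 kPa.
q_all(net) = 747.18 / 3 = 249.06 kPa.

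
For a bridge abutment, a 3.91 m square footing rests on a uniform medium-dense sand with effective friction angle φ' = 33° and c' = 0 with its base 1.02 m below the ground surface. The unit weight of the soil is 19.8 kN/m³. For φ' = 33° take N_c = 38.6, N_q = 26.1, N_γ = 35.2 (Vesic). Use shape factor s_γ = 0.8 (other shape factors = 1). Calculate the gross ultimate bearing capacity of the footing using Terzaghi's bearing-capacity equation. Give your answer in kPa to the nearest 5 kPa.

Overburden at base level: q = 19.8 × 1.02 = 20.196 kPa.
Surcharge term q·N_q = 20.196 × 26.1 = 527.12 kPa; self-weight term 0.5·γ·B·N_γ·s_γ = 0.5 × 19.8 × 3.91 × 35.2 × 0.8 = 1090 kPa.
q_ult = 527.12 + 1090 = 1617.2 kPa.

q_ult ≈ 1615 kPa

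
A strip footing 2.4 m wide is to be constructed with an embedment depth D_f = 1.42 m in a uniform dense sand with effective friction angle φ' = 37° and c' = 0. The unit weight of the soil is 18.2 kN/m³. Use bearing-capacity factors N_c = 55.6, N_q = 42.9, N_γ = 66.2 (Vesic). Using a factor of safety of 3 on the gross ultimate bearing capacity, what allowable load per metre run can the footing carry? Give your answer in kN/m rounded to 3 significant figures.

≈ 2040 kN/m

Effective surcharge at the founding depth q = γ·D_f = 18.2 × 1.42 = 25.844 kPa.
q_ult = q·N_q + 0.5·γ·B·N_γ
     = 25.844 × 42.9 + 0.5 × 18.2 × 2.4 × 66.2
     = 1108.7 + 1445.8 = 2554.5 kPa.
Gross allowable pressure q_all = 2554.5 / 3 = 851.51 kPa.
Allowable wall load = q_all × B = 851.51 × 2.4 = 2043.6 kN per metre run.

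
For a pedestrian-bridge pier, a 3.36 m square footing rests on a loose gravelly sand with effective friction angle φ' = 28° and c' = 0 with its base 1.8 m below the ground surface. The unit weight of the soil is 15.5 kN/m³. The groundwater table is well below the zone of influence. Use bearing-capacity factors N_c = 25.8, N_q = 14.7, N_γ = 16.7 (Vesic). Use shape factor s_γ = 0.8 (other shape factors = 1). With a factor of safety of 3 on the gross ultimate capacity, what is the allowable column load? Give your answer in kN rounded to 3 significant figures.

P_all ≈ 2850 kN

q = γ·D_f = 15.5 × 1.8 = 27.9 kPa.
q·N_q = 27.9 × 14.7 = 410.13 kPa
0.5·γ·B·N_γ·s_γ = 0.5 × 15.5 × 3.36 × 16.7 × 0.8 = 347.89 kPa
q_ult = 410.13 + 347.89 = 758.02 kPa.
Gross allowable pressure q_all = 758.02 / 3 = 252.67 kPa.
Footing area = 11.2896 m², so allowable column load = 252.67 × 11.2896 = 2852.6 kN.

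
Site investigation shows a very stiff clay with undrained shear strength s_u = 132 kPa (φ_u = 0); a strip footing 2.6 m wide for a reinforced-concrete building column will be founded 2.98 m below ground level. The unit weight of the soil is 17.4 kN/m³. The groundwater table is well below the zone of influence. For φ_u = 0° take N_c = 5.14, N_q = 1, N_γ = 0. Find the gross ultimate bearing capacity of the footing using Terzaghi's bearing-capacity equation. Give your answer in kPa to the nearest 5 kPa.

Effective surcharge at the founding depth q = γ·D_f = 17.4 × 2.98 = 51.852 kPa.
q_ult = c·N_c + q·N_q
     = 132 × 5.14 + 51.852 × 1
     = 678.48 + 51.852 = 730.33 kPa.

q_ult ≈ 730 kPa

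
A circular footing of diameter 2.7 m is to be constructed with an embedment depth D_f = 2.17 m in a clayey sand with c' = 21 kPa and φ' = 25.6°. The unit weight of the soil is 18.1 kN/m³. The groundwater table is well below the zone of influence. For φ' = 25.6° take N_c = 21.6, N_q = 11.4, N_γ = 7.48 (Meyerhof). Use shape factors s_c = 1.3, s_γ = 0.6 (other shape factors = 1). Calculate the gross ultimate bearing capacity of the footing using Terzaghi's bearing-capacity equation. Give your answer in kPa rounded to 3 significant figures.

q_ult ≈ 1150 kPa

q = γ·D_f = 18.1 × 2.17 = 39.277 kPa.
c·N_c·s_c = 21 × 21.6 × 1.3 = 589.68 kPa
q·N_q = 39.277 × 11.4 = 447.76 kPa
0.5·γ·B·N_γ·s_γ = 0.5 × 18.1 × 2.7 × 7.48 × 0.6 = 109.66 kPa
q_ult = 589.68 + 447.76 + 109.66 = 1147.1 kPa.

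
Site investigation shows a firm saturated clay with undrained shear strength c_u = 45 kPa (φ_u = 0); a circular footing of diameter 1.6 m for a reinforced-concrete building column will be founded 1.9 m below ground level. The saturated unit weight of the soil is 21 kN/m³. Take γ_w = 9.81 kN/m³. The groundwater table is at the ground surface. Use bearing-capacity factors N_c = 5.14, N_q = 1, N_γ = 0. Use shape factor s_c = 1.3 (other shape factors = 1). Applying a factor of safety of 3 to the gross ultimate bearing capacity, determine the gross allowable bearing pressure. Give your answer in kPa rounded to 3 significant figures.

q_all ≈ 107 kPa

With the water table at the surface the whole profile is submerged: γ' = 21 − 9.81 = 11.19 kN/m³, so q = γ'·D_f = 21.261 kPa.
q_ult = c·N_c·s_c + q·N_q
     = 45 × 5.14 × 1.3 + 21.261 × 1
     = 300.69 + 21.261 = 321.95 kPa.
q_all = q_ult / FS = 321.95 / 3 = 107.32 kPa.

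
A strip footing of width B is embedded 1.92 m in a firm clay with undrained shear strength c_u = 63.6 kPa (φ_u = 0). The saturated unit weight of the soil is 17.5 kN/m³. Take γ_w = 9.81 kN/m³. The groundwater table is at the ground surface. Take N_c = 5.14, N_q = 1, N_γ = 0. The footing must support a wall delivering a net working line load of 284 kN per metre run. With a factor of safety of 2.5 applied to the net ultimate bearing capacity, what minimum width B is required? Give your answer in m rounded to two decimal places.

B = 2.17 m

γ' = 17.5 − 9.81 = 7.69 kN/m³ (submerged throughout). q = 7.69 × 1.92 = 14.765 kPa.
c·N_c = 63.6 × 5.14 = 326.9 kPa
q·N_q = 14.765 × 1 = 14.765 kPa
q_ult = 326.9 + 14.765 = 341.67 kPa.
For φ = 0 the ½γBN_γ term vanishes, so q_ult is independent of B. q_net = 341.67 − 14.765 = 326.9 kPa; q_all(net) = 326.9/2.5 = 130.76 kPa.
Required width B = w / q_all(net) = 284 / 130.76 = 2.172 m.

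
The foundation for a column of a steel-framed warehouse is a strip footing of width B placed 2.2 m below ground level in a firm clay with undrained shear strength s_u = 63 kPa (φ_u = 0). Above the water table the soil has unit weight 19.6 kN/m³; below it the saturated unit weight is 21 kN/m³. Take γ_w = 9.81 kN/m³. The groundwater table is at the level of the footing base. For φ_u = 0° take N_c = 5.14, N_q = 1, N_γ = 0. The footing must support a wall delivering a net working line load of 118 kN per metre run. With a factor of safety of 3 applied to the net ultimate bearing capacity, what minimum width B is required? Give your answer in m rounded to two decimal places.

B = 1.09 m

q = γ·D_f = 19.6 × 2.2 = 43.12 kPa.
c·N_c = 63 × 5.14 = 323.82 kPa
q·N_q = 43.12 × 1 = 43.12 kPa
q_ult = 323.82 + 43.12 = 366.94 kPa.
For φ = 0 the ½γBN_γ term vanishes, so q_ult is independent of B. q_net = 366.94 − 43.12 = 323.82 kPa; q_all(net) = 323.82/3 = 107.94 kPa.
Required width B = w / q_all(net) = 118 / 107.94 = 1.093 m.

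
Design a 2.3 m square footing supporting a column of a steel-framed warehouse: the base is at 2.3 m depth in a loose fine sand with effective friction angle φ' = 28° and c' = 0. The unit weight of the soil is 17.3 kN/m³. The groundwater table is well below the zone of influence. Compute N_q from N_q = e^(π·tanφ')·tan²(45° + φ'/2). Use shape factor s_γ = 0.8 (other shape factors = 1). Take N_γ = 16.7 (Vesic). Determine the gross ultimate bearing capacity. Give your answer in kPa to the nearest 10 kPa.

tan28° = 0.5317, so N_q = e^(π×0.5317)·tan²(59°) = 5.314 × 2.77 = 14.72.
Overburden at base level: q = 17.3 × 2.3 = 39.79 kPa.
Surcharge term q·N_q = 39.79 × 14.72 = 585.7 kPa; self-weight term 0.5·γ·B·N_γ·s_γ = 0.5 × 17.3 × 2.3 × 16.7 × 0.8 = 265.8 kPa.
q_ult = 585.7 + 265.8 = 851.5 kPa.

q_ult ≈ 850 kPa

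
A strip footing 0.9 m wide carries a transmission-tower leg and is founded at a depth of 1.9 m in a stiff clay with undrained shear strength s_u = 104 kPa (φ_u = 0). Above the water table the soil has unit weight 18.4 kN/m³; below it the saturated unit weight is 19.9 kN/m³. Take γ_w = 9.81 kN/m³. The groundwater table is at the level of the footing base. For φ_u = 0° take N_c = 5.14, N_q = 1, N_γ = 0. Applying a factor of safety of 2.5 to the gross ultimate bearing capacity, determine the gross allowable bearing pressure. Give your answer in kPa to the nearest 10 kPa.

q_all ≈ 230 kPa

q = γ·D_f = 18.4 × 1.9 = 34.96 kPa.
c·N_c = 104 × 5.14 = 534.56 kPa
q·N_q = 34.96 × 1 = 34.96 kPa
q_ult = 534.56 + 34.96 = 569.52 kPa.
q_all = q_ult / FS = 569.52 / 2.5 = 227.81 kPa.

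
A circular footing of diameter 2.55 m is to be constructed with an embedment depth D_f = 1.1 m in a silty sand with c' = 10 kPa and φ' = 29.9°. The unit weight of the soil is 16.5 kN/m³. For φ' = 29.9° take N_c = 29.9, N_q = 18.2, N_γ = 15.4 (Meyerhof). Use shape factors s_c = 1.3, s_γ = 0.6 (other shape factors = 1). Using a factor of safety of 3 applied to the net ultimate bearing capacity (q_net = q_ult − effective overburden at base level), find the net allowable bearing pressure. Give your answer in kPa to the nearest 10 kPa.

q_all(net) ≈ 300 kPa

Effective surcharge at the founding depth q = γ·D_f = 16.5 × 1.1 = 18.15 kPa.
q_ult = c·N_c·s_c + q·N_q + 0.5·γ·B·N_γ·s_γ
     = 10 × 29.9 × 1.3 + 18.15 × 18.2 + 0.5 × 16.5 × 2.55 × 15.4 × 0.6
     = 388.7 + 330.33 + 194.39 = 913.42 kPa.
Net ultimate: q_net = 913.42 − 18.15 = 895.27 kPa.
q_all(net) = 895.27 / 3 = 298.42 kPa.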